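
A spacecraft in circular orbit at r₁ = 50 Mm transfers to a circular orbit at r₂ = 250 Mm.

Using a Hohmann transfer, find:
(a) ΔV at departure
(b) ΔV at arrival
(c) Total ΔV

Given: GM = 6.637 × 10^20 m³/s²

Convert to SI: r₁ = 50 Mm = 5e+07 m; r₂ = 250 Mm = 2.5e+08 m.
Transfer semi-major axis: a_t = (r₁ + r₂)/2 = (5e+07 + 2.5e+08)/2 = 1.5e+08 m.
Circular speeds: v₁ = √(GM/r₁) = 3.64335e+06 m/s, v₂ = √(GM/r₂) = 1.62936e+06 m/s.
Transfer speeds (vis-viva v² = GM(2/r − 1/a_t)): v₁ᵗ = 4.70354e+06 m/s, v₂ᵗ = 940709 m/s.
(a) ΔV₁ = |v₁ᵗ − v₁| ≈ 1.06e+06 m/s = 1060 km/s.
(b) ΔV₂ = |v₂ − v₂ᵗ| ≈ 6.886e+05 m/s = 688.6 km/s.
(c) ΔV_total = ΔV₁ + ΔV₂ ≈ 1.749e+06 m/s = 1749 km/s.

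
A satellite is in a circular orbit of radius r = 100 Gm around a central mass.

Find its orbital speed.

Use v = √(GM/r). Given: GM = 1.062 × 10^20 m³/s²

Convert to SI: r = 100 Gm = 1e+11 m.
For a circular orbit, gravity supplies the centripetal force, so v = √(GM / r).
v = √(1.062e+20 / 1e+11) m/s ≈ 3.259e+04 m/s = 32.59 km/s.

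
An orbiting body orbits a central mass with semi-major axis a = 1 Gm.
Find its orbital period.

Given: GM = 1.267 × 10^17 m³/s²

Convert to SI: a = 1 Gm = 1e+09 m.
Kepler's third law: T = 2π √(a³ / GM).
Substituting a = 1e+09 m and GM = 1.267e+17 m³/s²:
T = 2π √((1e+09)³ / 1.267e+17) s
T ≈ 5.582e+05 s = 6.461 days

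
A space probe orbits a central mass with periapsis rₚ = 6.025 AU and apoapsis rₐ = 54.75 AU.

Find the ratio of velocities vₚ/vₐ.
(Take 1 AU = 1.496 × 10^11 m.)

Convert to SI: rₚ = 6.025 AU = 9.0134e+11 m; rₐ = 54.75 AU = 8.1906e+12 m.
Conservation of angular momentum gives rₚvₚ = rₐvₐ, so vₚ/vₐ = rₐ/rₚ.
vₚ/vₐ = 8.1906e+12 / 9.0134e+11 ≈ 9.087.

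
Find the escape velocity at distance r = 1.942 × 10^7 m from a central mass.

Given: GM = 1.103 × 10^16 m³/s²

Escape velocity comes from setting total energy to zero: ½v² − GM/r = 0 ⇒ v_esc = √(2GM / r).
v_esc = √(2 · 1.103e+16 / 1.942e+07) m/s ≈ 3.37e+04 m/s = 33.7 km/s.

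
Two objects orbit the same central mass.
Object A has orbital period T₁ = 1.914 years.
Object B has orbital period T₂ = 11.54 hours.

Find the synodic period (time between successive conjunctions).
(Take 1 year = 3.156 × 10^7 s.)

Convert to SI: T₁ = 1.914 years = 6.04058e+07 s; T₂ = 11.54 hours = 41544 s.
T_syn = |T₁ · T₂ / (T₁ − T₂)|.
T_syn = |6.04058e+07 · 41544 / (6.04058e+07 − 41544)| s ≈ 4.157e+04 s = 11.55 hours.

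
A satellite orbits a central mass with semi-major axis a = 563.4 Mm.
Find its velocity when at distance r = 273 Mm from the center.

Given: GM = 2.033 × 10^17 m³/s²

Convert to SI: a = 563.4 Mm = 5.634e+08 m; r = 273 Mm = 2.73e+08 m.
Vis-viva: v = √(GM · (2/r − 1/a)).
2/r − 1/a = 2/2.73e+08 − 1/5.634e+08 = 5.55107e-09 m⁻¹.
v = √(2.033e+17 · 5.55107e-09) m/s ≈ 3.359e+04 m/s = 33.59 km/s.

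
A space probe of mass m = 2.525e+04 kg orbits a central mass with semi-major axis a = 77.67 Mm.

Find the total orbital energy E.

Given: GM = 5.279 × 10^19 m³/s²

Convert to SI: a = 77.67 Mm = 7.767e+07 m.
E = −GMm / (2a).
E = −5.279e+19 · 2.525e+04 / (2 · 7.767e+07) J ≈ -8.581e+15 J = -8.581 PJ.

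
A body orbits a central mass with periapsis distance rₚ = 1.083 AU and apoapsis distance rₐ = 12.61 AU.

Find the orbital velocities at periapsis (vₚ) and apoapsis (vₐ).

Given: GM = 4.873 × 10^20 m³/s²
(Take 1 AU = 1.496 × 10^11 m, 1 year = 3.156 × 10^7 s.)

Convert to SI: rₚ = 1.083 AU = 1.62017e+11 m; rₐ = 12.61 AU = 1.88646e+12 m.
Use the vis-viva equation v² = GM(2/r − 1/a) with a = (rₚ + rₐ)/2 = (1.62017e+11 + 1.88646e+12)/2 = 1.02424e+12 m.
vₚ = √(GM · (2/rₚ − 1/a)) = √(4.873e+20 · (2/1.62017e+11 − 1/1.02424e+12)) m/s ≈ 7.443e+04 m/s = 15.7 AU/year.
vₐ = √(GM · (2/rₐ − 1/a)) = √(4.873e+20 · (2/1.88646e+12 − 1/1.02424e+12)) m/s ≈ 6392 m/s = 1.349 AU/year.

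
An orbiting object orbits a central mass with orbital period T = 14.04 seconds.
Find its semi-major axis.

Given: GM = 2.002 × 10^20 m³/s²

Invert Kepler's third law: a = (GM · T² / (4π²))^(1/3).
Substituting T = 14.04 s and GM = 2.002e+20 m³/s²:
a = (2.002e+20 · (14.04)² / (4π²))^(1/3) m
a ≈ 9.999e+06 m = 9.999 Mm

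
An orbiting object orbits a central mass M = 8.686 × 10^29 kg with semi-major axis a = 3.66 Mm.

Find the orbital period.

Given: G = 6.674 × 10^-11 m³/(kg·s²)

Convert to SI: a = 3.66 Mm = 3.66e+06 m.
GM = G · M = 6.674e-11 · 8.686e+29 = 5.79704e+19 m³/s².
Kepler's third law: T = 2π √(a³ / GM).
Substituting a = 3.66e+06 m and GM = 5.79704e+19 m³/s²:
T = 2π √((3.66e+06)³ / 5.79704e+19) s
T ≈ 5.778 s = 5.778 seconds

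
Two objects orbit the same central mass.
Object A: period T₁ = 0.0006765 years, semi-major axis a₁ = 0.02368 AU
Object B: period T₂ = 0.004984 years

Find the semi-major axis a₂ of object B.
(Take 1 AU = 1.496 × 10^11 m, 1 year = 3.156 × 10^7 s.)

Convert to SI: T₁ = 0.0006765 years = 21350.3 s; a₁ = 0.02368 AU = 3.54253e+09 m; T₂ = 0.004984 years = 157295 s.
Kepler's third law: (T₁/T₂)² = (a₁/a₂)³ ⇒ a₂ = a₁ · (T₂/T₁)^(2/3).
T₂/T₁ = 157295 / 21350.3 = 7.36733.
a₂ = 3.54253e+09 · (7.36733)^(2/3) m ≈ 1.341e+10 m = 0.08966 AU.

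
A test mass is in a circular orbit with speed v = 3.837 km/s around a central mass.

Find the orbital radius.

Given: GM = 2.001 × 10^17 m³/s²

Convert to SI: v = 3.837 km/s = 3837 m/s.
For a circular orbit, v² = GM / r, so r = GM / v².
r = 2.001e+17 / (3837)² m ≈ 1.359e+10 m = 13.59 Gm.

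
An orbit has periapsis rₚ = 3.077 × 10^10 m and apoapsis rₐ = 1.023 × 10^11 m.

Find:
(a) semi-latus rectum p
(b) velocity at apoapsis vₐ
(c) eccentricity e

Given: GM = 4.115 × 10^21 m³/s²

(a) From a = (rₚ + rₐ)/2 = 6.6535e+10 m and e = (rₐ − rₚ)/(rₐ + rₚ) = 0.537537, p = a(1 − e²) = 6.6535e+10 · (1 − (0.537537)²) ≈ 4.731e+10 m
(b) With a = (rₚ + rₐ)/2 = 6.6535e+10 m, vₐ = √(GM (2/rₐ − 1/a)) = √(4.115e+21 · (2/1.023e+11 − 1/6.6535e+10)) m/s ≈ 1.364e+05 m/s
(c) e = (rₐ − rₚ)/(rₐ + rₚ) = (1.023e+11 − 3.077e+10)/(1.023e+11 + 3.077e+10) ≈ 0.5375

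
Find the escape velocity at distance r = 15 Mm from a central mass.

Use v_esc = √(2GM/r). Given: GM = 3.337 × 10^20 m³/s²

Convert to SI: r = 15 Mm = 1.5e+07 m.
Escape velocity comes from setting total energy to zero: ½v² − GM/r = 0 ⇒ v_esc = √(2GM / r).
v_esc = √(2 · 3.337e+20 / 1.5e+07) m/s ≈ 6.67e+06 m/s = 6670 km/s.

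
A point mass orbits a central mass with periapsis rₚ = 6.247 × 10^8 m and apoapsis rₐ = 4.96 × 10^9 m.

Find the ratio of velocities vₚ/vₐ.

Conservation of angular momentum gives rₚvₚ = rₐvₐ, so vₚ/vₐ = rₐ/rₚ.
vₚ/vₐ = 4.96e+09 / 6.247e+08 ≈ 7.94.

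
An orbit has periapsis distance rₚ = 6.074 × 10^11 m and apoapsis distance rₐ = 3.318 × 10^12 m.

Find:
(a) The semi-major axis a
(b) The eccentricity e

(a) a = (rₚ + rₐ) / 2 = (6.074e+11 + 3.318e+12) / 2 ≈ 1.963e+12 m = 1.963 × 10^12 m.
(b) e = (rₐ − rₚ) / (rₐ + rₚ) = (3.318e+12 − 6.074e+11) / (3.318e+12 + 6.074e+11) ≈ 0.6905.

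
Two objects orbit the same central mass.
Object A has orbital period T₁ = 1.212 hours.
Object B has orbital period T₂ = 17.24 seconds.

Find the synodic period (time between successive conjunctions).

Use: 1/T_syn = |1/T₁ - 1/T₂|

Convert to SI: T₁ = 1.212 hours = 4363.2 s.
T_syn = |T₁ · T₂ / (T₁ − T₂)|.
T_syn = |4363.2 · 17.24 / (4363.2 − 17.24)| s ≈ 17.31 s = 17.31 seconds.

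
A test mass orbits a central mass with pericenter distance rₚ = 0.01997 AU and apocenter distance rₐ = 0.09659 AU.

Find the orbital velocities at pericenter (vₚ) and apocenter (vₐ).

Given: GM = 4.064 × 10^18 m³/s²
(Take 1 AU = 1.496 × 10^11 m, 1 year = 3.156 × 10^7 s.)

Convert to SI: rₚ = 0.01997 AU = 2.98751e+09 m; rₐ = 0.09659 AU = 1.44499e+10 m.
Use the vis-viva equation v² = GM(2/r − 1/a) with a = (rₚ + rₐ)/2 = (2.98751e+09 + 1.44499e+10)/2 = 8.71869e+09 m.
vₚ = √(GM · (2/rₚ − 1/a)) = √(4.064e+18 · (2/2.98751e+09 − 1/8.71869e+09)) m/s ≈ 4.748e+04 m/s = 10.02 AU/year.
vₐ = √(GM · (2/rₐ − 1/a)) = √(4.064e+18 · (2/1.44499e+10 − 1/8.71869e+09)) m/s ≈ 9817 m/s = 2.071 AU/year.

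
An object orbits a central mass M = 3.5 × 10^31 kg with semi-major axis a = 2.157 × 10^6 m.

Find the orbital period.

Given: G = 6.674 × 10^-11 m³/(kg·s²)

GM = G · M = 6.674e-11 · 3.5e+31 = 2.3359e+21 m³/s².
Kepler's third law: T = 2π √(a³ / GM).
Substituting a = 2.157e+06 m and GM = 2.3359e+21 m³/s²:
T = 2π √((2.157e+06)³ / 2.3359e+21) s
T ≈ 0.4118 s = 0.4118 seconds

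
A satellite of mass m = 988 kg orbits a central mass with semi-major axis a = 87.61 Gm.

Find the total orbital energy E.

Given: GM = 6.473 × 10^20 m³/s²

Convert to SI: a = 87.61 Gm = 8.761e+10 m.
E = −GMm / (2a).
E = −6.473e+20 · 988 / (2 · 8.761e+10) J ≈ -3.65e+12 J = -3.65 TJ.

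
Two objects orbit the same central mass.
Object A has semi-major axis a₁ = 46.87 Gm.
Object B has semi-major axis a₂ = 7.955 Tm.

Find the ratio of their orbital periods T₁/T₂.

Convert to SI: a₁ = 46.87 Gm = 4.687e+10 m; a₂ = 7.955 Tm = 7.955e+12 m.
From Kepler's third law, (T₁/T₂)² = (a₁/a₂)³, so T₁/T₂ = (a₁/a₂)^(3/2).
a₁/a₂ = 4.687e+10 / 7.955e+12 = 0.00589189.
T₁/T₂ = (0.00589189)^(3/2) ≈ 0.0004523.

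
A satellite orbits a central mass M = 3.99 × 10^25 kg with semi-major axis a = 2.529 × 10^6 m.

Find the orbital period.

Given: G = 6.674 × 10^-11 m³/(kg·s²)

GM = G · M = 6.674e-11 · 3.99e+25 = 2.66293e+15 m³/s².
Kepler's third law: T = 2π √(a³ / GM).
Substituting a = 2.529e+06 m and GM = 2.66293e+15 m³/s²:
T = 2π √((2.529e+06)³ / 2.66293e+15) s
T ≈ 489.7 s = 8.162 minutes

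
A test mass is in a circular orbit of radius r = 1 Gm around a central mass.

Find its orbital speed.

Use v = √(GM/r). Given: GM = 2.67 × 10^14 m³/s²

Convert to SI: r = 1 Gm = 1e+09 m.
For a circular orbit, gravity supplies the centripetal force, so v = √(GM / r).
v = √(2.67e+14 / 1e+09) m/s ≈ 516.7 m/s = 516.7 m/s.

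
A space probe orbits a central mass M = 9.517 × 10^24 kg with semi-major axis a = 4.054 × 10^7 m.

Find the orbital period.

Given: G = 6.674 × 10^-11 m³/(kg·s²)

GM = G · M = 6.674e-11 · 9.517e+24 = 6.35165e+14 m³/s².
Kepler's third law: T = 2π √(a³ / GM).
Substituting a = 4.054e+07 m and GM = 6.35165e+14 m³/s²:
T = 2π √((4.054e+07)³ / 6.35165e+14) s
T ≈ 6.435e+04 s = 17.88 hours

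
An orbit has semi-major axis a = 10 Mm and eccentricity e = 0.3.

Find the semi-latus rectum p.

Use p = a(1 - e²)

Convert to SI: a = 10 Mm = 1e+07 m.
p = a (1 − e²).
p = 1e+07 · (1 − (0.3)²) = 1e+07 · 0.91 ≈ 9.1e+06 m = 9.1 Mm.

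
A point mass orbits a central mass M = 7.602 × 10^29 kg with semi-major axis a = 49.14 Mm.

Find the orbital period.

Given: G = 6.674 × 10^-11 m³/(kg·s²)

Convert to SI: a = 49.14 Mm = 4.914e+07 m.
GM = G · M = 6.674e-11 · 7.602e+29 = 5.07357e+19 m³/s².
Kepler's third law: T = 2π √(a³ / GM).
Substituting a = 4.914e+07 m and GM = 5.07357e+19 m³/s²:
T = 2π √((4.914e+07)³ / 5.07357e+19) s
T ≈ 303.9 s = 5.064 minutes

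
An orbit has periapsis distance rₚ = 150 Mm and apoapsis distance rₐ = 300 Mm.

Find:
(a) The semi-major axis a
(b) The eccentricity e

Convert to SI: rₚ = 150 Mm = 1.5e+08 m; rₐ = 300 Mm = 3e+08 m.
(a) a = (rₚ + rₐ) / 2 = (1.5e+08 + 3e+08) / 2 ≈ 2.25e+08 m = 225 Mm.
(b) e = (rₐ − rₚ) / (rₐ + rₚ) = (3e+08 − 1.5e+08) / (3e+08 + 1.5e+08) ≈ 0.3333.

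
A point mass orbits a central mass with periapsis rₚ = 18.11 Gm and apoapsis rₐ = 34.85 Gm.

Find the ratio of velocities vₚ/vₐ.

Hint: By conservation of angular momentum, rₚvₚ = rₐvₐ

Convert to SI: rₚ = 18.11 Gm = 1.811e+10 m; rₐ = 34.85 Gm = 3.485e+10 m.
Conservation of angular momentum gives rₚvₚ = rₐvₐ, so vₚ/vₐ = rₐ/rₚ.
vₚ/vₐ = 3.485e+10 / 1.811e+10 ≈ 1.924.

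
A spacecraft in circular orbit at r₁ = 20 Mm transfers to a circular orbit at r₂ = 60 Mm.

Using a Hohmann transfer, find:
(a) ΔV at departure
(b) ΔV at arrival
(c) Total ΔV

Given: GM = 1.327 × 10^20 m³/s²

Convert to SI: r₁ = 20 Mm = 2e+07 m; r₂ = 60 Mm = 6e+07 m.
Transfer semi-major axis: a_t = (r₁ + r₂)/2 = (2e+07 + 6e+07)/2 = 4e+07 m.
Circular speeds: v₁ = √(GM/r₁) = 2.57585e+06 m/s, v₂ = √(GM/r₂) = 1.48717e+06 m/s.
Transfer speeds (vis-viva v² = GM(2/r − 1/a_t)): v₁ᵗ = 3.15476e+06 m/s, v₂ᵗ = 1.05159e+06 m/s.
(a) ΔV₁ = |v₁ᵗ − v₁| ≈ 5.789e+05 m/s = 578.9 km/s.
(b) ΔV₂ = |v₂ − v₂ᵗ| ≈ 4.356e+05 m/s = 435.6 km/s.
(c) ΔV_total = ΔV₁ + ΔV₂ ≈ 1.014e+06 m/s = 1014 km/s.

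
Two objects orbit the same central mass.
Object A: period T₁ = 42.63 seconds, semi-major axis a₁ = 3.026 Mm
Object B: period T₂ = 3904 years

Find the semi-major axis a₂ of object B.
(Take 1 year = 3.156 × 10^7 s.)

Convert to SI: a₁ = 3.026 Mm = 3.026e+06 m; T₂ = 3904 years = 1.2321e+11 s.
Kepler's third law: (T₁/T₂)² = (a₁/a₂)³ ⇒ a₂ = a₁ · (T₂/T₁)^(2/3).
T₂/T₁ = 1.2321e+11 / 42.63 = 2.89022e+09.
a₂ = 3.026e+06 · (2.89022e+09)^(2/3) m ≈ 6.14e+12 m = 6.14 Tm.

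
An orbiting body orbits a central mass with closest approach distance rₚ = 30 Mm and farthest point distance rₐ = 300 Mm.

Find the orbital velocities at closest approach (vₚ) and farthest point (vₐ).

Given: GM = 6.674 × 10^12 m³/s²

Convert to SI: rₚ = 30 Mm = 3e+07 m; rₐ = 300 Mm = 3e+08 m.
Use the vis-viva equation v² = GM(2/r − 1/a) with a = (rₚ + rₐ)/2 = (3e+07 + 3e+08)/2 = 1.65e+08 m.
vₚ = √(GM · (2/rₚ − 1/a)) = √(6.674e+12 · (2/3e+07 − 1/1.65e+08)) m/s ≈ 636 m/s = 636 m/s.
vₐ = √(GM · (2/rₐ − 1/a)) = √(6.674e+12 · (2/3e+08 − 1/1.65e+08)) m/s ≈ 63.6 m/s = 63.6 m/s.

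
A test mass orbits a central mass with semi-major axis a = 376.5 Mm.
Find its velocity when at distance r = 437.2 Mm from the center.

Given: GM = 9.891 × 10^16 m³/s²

Convert to SI: a = 376.5 Mm = 3.765e+08 m; r = 437.2 Mm = 4.372e+08 m.
Vis-viva: v = √(GM · (2/r − 1/a)).
2/r − 1/a = 2/4.372e+08 − 1/3.765e+08 = 1.91852e-09 m⁻¹.
v = √(9.891e+16 · 1.91852e-09) m/s ≈ 1.378e+04 m/s = 13.78 km/s.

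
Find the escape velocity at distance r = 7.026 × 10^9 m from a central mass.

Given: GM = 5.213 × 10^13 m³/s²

Escape velocity comes from setting total energy to zero: ½v² − GM/r = 0 ⇒ v_esc = √(2GM / r).
v_esc = √(2 · 5.213e+13 / 7.026e+09) m/s ≈ 121.8 m/s = 121.8 m/s.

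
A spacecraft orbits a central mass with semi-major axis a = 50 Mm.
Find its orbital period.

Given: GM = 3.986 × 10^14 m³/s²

Convert to SI: a = 50 Mm = 5e+07 m.
Kepler's third law: T = 2π √(a³ / GM).
Substituting a = 5e+07 m and GM = 3.986e+14 m³/s²:
T = 2π √((5e+07)³ / 3.986e+14) s
T ≈ 1.113e+05 s = 1.288 days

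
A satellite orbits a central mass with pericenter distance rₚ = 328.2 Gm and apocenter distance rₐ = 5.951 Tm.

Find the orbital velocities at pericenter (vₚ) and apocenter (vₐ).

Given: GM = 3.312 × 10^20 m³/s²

Convert to SI: rₚ = 328.2 Gm = 3.282e+11 m; rₐ = 5.951 Tm = 5.951e+12 m.
Use the vis-viva equation v² = GM(2/r − 1/a) with a = (rₚ + rₐ)/2 = (3.282e+11 + 5.951e+12)/2 = 3.1396e+12 m.
vₚ = √(GM · (2/rₚ − 1/a)) = √(3.312e+20 · (2/3.282e+11 − 1/3.1396e+12)) m/s ≈ 4.374e+04 m/s = 43.74 km/s.
vₐ = √(GM · (2/rₐ − 1/a)) = √(3.312e+20 · (2/5.951e+12 − 1/3.1396e+12)) m/s ≈ 2412 m/s = 2.412 km/s.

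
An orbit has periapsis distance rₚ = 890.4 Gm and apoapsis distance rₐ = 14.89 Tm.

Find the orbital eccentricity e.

Convert to SI: rₚ = 890.4 Gm = 8.904e+11 m; rₐ = 14.89 Tm = 1.489e+13 m.
e = (rₐ − rₚ) / (rₐ + rₚ).
e = (1.489e+13 − 8.904e+11) / (1.489e+13 + 8.904e+11) = 1.39996e+13 / 1.57804e+13 ≈ 0.8872.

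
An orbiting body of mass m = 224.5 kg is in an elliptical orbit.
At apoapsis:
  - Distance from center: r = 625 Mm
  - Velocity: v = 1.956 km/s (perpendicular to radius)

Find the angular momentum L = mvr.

Convert to SI: r = 625 Mm = 6.25e+08 m; v = 1.956 km/s = 1956 m/s.
Since v is perpendicular to r, L = m · v · r.
L = 224.5 · 1956 · 6.25e+08 kg·m²/s ≈ 2.745e+14 kg·m²/s.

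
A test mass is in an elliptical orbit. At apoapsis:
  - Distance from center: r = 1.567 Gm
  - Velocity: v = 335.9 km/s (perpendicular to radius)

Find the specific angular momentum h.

Convert to SI: r = 1.567 Gm = 1.567e+09 m; v = 335.9 km/s = 335900 m/s.
With v perpendicular to r, h = r · v.
h = 1.567e+09 · 335900 m²/s ≈ 5.264e+14 m²/s.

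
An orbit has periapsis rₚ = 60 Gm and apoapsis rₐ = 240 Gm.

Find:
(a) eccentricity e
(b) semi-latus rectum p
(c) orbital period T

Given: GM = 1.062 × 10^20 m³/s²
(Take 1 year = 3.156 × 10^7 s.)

Convert to SI: rₚ = 60 Gm = 6e+10 m; rₐ = 240 Gm = 2.4e+11 m.
(a) e = (rₐ − rₚ)/(rₐ + rₚ) = (2.4e+11 − 6e+10)/(2.4e+11 + 6e+10) ≈ 0.6
(b) From a = (rₚ + rₐ)/2 = 1.5e+11 m and e = (rₐ − rₚ)/(rₐ + rₚ) = 0.6, p = a(1 − e²) = 1.5e+11 · (1 − (0.6)²) ≈ 9.6e+10 m
(c) With a = (rₚ + rₐ)/2 = 1.5e+11 m, T = 2π √(a³/GM) = 2π √((1.5e+11)³/1.062e+20) s ≈ 3.542e+07 s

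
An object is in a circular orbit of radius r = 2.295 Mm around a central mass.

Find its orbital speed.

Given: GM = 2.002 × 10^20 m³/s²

Convert to SI: r = 2.295 Mm = 2.295e+06 m.
For a circular orbit, gravity supplies the centripetal force, so v = √(GM / r).
v = √(2.002e+20 / 2.295e+06) m/s ≈ 9.34e+06 m/s = 9340 km/s.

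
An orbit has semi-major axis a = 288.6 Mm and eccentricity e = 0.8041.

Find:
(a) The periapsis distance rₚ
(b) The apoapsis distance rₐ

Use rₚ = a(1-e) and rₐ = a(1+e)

Convert to SI: a = 288.6 Mm = 2.886e+08 m.
(a) rₚ = a(1 − e) = 2.886e+08 · (1 − 0.8041) = 2.886e+08 · 0.1959 ≈ 5.654e+07 m = 56.54 Mm.
(b) rₐ = a(1 + e) = 2.886e+08 · (1 + 0.8041) = 2.886e+08 · 1.8041 ≈ 5.207e+08 m = 520.7 Mm.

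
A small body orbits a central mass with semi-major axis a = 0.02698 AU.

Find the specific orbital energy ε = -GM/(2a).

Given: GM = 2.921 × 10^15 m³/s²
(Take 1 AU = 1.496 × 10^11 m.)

Convert to SI: a = 0.02698 AU = 4.03621e+09 m.
ε = −GM / (2a).
ε = −2.921e+15 / (2 · 4.03621e+09) J/kg ≈ -3.618e+05 J/kg = -361.8 kJ/kg.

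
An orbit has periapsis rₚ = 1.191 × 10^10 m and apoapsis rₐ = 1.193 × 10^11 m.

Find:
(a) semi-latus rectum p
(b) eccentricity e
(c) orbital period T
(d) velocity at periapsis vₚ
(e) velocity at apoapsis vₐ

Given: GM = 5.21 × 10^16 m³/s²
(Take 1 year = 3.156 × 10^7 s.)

(a) From a = (rₚ + rₐ)/2 = 6.5605e+10 m and e = (rₐ − rₚ)/(rₐ + rₚ) = 0.818459, p = a(1 − e²) = 6.5605e+10 · (1 − (0.818459)²) ≈ 2.166e+10 m
(b) e = (rₐ − rₚ)/(rₐ + rₚ) = (1.193e+11 − 1.191e+10)/(1.193e+11 + 1.191e+10) ≈ 0.8185
(c) With a = (rₚ + rₐ)/2 = 6.5605e+10 m, T = 2π √(a³/GM) = 2π √((6.5605e+10)³/5.21e+16) s ≈ 4.626e+08 s
(d) With a = (rₚ + rₐ)/2 = 6.5605e+10 m, vₚ = √(GM (2/rₚ − 1/a)) = √(5.21e+16 · (2/1.191e+10 − 1/6.5605e+10)) m/s ≈ 2820 m/s
(e) With a = (rₚ + rₐ)/2 = 6.5605e+10 m, vₐ = √(GM (2/rₐ − 1/a)) = √(5.21e+16 · (2/1.193e+11 − 1/6.5605e+10)) m/s ≈ 281.6 m/s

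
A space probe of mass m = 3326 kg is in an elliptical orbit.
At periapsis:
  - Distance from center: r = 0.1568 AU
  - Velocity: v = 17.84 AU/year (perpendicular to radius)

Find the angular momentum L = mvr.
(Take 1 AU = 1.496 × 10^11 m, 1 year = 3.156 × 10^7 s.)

Convert to SI: r = 0.1568 AU = 2.34573e+10 m; v = 17.84 AU/year = 84564.8 m/s.
Since v is perpendicular to r, L = m · v · r.
L = 3326 · 84564.8 · 2.34573e+10 kg·m²/s ≈ 6.598e+18 kg·m²/s.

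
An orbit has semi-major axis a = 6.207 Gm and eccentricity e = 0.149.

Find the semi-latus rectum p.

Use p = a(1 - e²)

Convert to SI: a = 6.207 Gm = 6.207e+09 m.
p = a (1 − e²).
p = 6.207e+09 · (1 − (0.149)²) = 6.207e+09 · 0.977799 ≈ 6.069e+09 m = 6.069 Gm.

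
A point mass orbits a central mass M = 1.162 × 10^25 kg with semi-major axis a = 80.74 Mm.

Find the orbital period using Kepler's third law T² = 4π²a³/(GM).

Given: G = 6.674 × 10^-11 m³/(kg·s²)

Convert to SI: a = 80.74 Mm = 8.074e+07 m.
GM = G · M = 6.674e-11 · 1.162e+25 = 7.75519e+14 m³/s².
Kepler's third law: T = 2π √(a³ / GM).
Substituting a = 8.074e+07 m and GM = 7.75519e+14 m³/s²:
T = 2π √((8.074e+07)³ / 7.75519e+14) s
T ≈ 1.637e+05 s = 1.895 days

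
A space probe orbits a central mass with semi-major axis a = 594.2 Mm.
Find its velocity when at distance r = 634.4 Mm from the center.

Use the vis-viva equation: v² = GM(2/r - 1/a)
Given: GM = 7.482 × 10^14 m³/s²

Convert to SI: a = 594.2 Mm = 5.942e+08 m; r = 634.4 Mm = 6.344e+08 m.
Vis-viva: v = √(GM · (2/r − 1/a)).
2/r − 1/a = 2/6.344e+08 − 1/5.942e+08 = 1.46965e-09 m⁻¹.
v = √(7.482e+14 · 1.46965e-09) m/s ≈ 1049 m/s = 1.049 km/s.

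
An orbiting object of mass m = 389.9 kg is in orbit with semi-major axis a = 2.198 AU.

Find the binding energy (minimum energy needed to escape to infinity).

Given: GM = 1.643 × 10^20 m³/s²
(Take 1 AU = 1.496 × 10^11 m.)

Convert to SI: a = 2.198 AU = 3.28821e+11 m.
Total orbital energy is E = −GMm/(2a); binding energy is E_bind = −E = GMm/(2a).
E_bind = 1.643e+20 · 389.9 / (2 · 3.28821e+11) J ≈ 9.741e+10 J = 97.41 GJ.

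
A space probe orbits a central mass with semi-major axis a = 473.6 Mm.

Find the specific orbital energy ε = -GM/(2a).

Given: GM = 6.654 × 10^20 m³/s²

Convert to SI: a = 473.6 Mm = 4.736e+08 m.
ε = −GM / (2a).
ε = −6.654e+20 / (2 · 4.736e+08) J/kg ≈ -7.025e+11 J/kg = -702.5 GJ/kg.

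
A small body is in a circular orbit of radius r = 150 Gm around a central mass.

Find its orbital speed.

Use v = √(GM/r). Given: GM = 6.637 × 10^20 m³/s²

Convert to SI: r = 150 Gm = 1.5e+11 m.
For a circular orbit, gravity supplies the centripetal force, so v = √(GM / r).
v = √(6.637e+20 / 1.5e+11) m/s ≈ 6.652e+04 m/s = 66.52 km/s.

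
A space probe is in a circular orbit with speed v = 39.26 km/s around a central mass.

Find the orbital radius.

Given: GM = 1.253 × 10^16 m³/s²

Convert to SI: v = 39.26 km/s = 39260 m/s.
For a circular orbit, v² = GM / r, so r = GM / v².
r = 1.253e+16 / (39260)² m ≈ 8.129e+06 m = 8.129 × 10^6 m.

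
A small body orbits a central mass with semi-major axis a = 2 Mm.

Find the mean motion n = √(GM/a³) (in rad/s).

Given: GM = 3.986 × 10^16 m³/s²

Convert to SI: a = 2 Mm = 2e+06 m.
n = √(GM / a³).
n = √(3.986e+16 / (2e+06)³) rad/s ≈ 0.07059 rad/s.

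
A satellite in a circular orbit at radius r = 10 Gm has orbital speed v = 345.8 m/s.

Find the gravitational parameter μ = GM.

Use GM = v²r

Convert to SI: r = 10 Gm = 1e+10 m.
For a circular orbit v² = GM/r, so GM = v² · r.
GM = (345.8)² · 1e+10 m³/s² ≈ 1.196e+15 m³/s² = 1.196 × 10^15 m³/s².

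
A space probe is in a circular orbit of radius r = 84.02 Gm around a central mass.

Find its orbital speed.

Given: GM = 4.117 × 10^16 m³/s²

Convert to SI: r = 84.02 Gm = 8.402e+10 m.
For a circular orbit, gravity supplies the centripetal force, so v = √(GM / r).
v = √(4.117e+16 / 8.402e+10) m/s ≈ 700 m/s = 700 m/s.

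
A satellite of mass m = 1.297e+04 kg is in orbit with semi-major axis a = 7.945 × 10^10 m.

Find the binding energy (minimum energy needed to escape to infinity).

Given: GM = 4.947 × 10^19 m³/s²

Total orbital energy is E = −GMm/(2a); binding energy is E_bind = −E = GMm/(2a).
E_bind = 4.947e+19 · 1.297e+04 / (2 · 7.945e+10) J ≈ 4.038e+12 J = 4.038 TJ.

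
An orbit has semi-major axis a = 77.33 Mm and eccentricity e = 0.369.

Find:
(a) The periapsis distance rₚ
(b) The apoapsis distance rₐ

Convert to SI: a = 77.33 Mm = 7.733e+07 m.
(a) rₚ = a(1 − e) = 7.733e+07 · (1 − 0.369) = 7.733e+07 · 0.631 ≈ 4.88e+07 m = 48.8 Mm.
(b) rₐ = a(1 + e) = 7.733e+07 · (1 + 0.369) = 7.733e+07 · 1.369 ≈ 1.059e+08 m = 105.9 Mm.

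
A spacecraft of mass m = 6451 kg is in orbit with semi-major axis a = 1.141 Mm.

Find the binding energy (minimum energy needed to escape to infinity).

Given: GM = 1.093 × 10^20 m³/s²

Convert to SI: a = 1.141 Mm = 1.141e+06 m.
Total orbital energy is E = −GMm/(2a); binding energy is E_bind = −E = GMm/(2a).
E_bind = 1.093e+20 · 6451 / (2 · 1.141e+06) J ≈ 3.09e+17 J = 309 PJ.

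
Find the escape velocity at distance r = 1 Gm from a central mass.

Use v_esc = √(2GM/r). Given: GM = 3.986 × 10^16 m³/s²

Convert to SI: r = 1 Gm = 1e+09 m.
Escape velocity comes from setting total energy to zero: ½v² − GM/r = 0 ⇒ v_esc = √(2GM / r).
v_esc = √(2 · 3.986e+16 / 1e+09) m/s ≈ 8929 m/s = 8.929 km/s.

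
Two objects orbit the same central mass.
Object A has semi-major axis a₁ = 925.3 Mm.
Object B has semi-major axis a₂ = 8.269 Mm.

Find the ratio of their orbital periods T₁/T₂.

Convert to SI: a₁ = 925.3 Mm = 9.253e+08 m; a₂ = 8.269 Mm = 8.269e+06 m.
From Kepler's third law, (T₁/T₂)² = (a₁/a₂)³, so T₁/T₂ = (a₁/a₂)^(3/2).
a₁/a₂ = 9.253e+08 / 8.269e+06 = 111.9.
T₁/T₂ = (111.9)^(3/2) ≈ 1184.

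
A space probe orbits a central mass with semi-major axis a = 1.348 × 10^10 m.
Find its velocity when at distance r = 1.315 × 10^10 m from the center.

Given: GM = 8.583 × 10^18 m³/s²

Vis-viva: v = √(GM · (2/r − 1/a)).
2/r − 1/a = 2/1.315e+10 − 1/1.348e+10 = 7.79073e-11 m⁻¹.
v = √(8.583e+18 · 7.79073e-11) m/s ≈ 2.586e+04 m/s = 25.86 km/s.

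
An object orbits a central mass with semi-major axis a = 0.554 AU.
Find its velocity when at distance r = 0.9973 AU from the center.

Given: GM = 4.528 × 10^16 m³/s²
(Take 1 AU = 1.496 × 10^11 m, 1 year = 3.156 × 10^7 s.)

Convert to SI: a = 0.554 AU = 8.28784e+10 m; r = 0.9973 AU = 1.49196e+11 m.
Vis-viva: v = √(GM · (2/r − 1/a)).
2/r − 1/a = 2/1.49196e+11 − 1/8.28784e+10 = 1.33931e-12 m⁻¹.
v = √(4.528e+16 · 1.33931e-12) m/s ≈ 246.3 m/s = 0.05195 AU/year.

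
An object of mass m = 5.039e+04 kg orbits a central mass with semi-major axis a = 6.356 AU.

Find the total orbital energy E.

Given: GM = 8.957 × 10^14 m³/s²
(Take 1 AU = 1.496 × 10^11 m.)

Convert to SI: a = 6.356 AU = 9.50858e+11 m.
E = −GMm / (2a).
E = −8.957e+14 · 5.039e+04 / (2 · 9.50858e+11) J ≈ -2.373e+07 J = -23.73 MJ.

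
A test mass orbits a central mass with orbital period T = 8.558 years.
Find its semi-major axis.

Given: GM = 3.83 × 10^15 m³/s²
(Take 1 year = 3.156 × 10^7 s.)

Convert to SI: T = 8.558 years = 2.7009e+08 s.
Invert Kepler's third law: a = (GM · T² / (4π²))^(1/3).
Substituting T = 2.7009e+08 s and GM = 3.83e+15 m³/s²:
a = (3.83e+15 · (2.7009e+08)² / (4π²))^(1/3) m
a ≈ 1.92e+10 m = 19.2 Gm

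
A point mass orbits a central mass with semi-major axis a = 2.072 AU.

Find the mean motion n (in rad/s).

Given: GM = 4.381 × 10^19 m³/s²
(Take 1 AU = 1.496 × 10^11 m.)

Convert to SI: a = 2.072 AU = 3.09971e+11 m.
n = √(GM / a³).
n = √(4.381e+19 / (3.09971e+11)³) rad/s ≈ 3.835e-08 rad/s.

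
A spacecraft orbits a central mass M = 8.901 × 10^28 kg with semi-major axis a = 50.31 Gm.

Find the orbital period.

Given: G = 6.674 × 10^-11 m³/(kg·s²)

Convert to SI: a = 50.31 Gm = 5.031e+10 m.
GM = G · M = 6.674e-11 · 8.901e+28 = 5.94053e+18 m³/s².
Kepler's third law: T = 2π √(a³ / GM).
Substituting a = 5.031e+10 m and GM = 5.94053e+18 m³/s²:
T = 2π √((5.031e+10)³ / 5.94053e+18) s
T ≈ 2.909e+07 s = 336.7 days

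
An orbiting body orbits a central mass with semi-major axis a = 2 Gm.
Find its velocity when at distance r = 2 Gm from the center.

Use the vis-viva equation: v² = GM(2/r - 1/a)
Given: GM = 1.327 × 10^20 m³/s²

Convert to SI: a = 2 Gm = 2e+09 m; r = 2 Gm = 2e+09 m.
Vis-viva: v = √(GM · (2/r − 1/a)).
2/r − 1/a = 2/2e+09 − 1/2e+09 = 5e-10 m⁻¹.
v = √(1.327e+20 · 5e-10) m/s ≈ 2.576e+05 m/s = 257.6 km/s.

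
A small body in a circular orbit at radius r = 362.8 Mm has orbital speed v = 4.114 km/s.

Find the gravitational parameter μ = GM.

Convert to SI: r = 362.8 Mm = 3.628e+08 m; v = 4.114 km/s = 4114 m/s.
For a circular orbit v² = GM/r, so GM = v² · r.
GM = (4114)² · 3.628e+08 m³/s² ≈ 6.14e+15 m³/s² = 6.14 × 10^15 m³/s².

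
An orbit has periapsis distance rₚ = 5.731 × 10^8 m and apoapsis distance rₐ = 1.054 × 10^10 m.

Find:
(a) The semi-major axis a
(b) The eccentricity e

(a) a = (rₚ + rₐ) / 2 = (5.731e+08 + 1.054e+10) / 2 ≈ 5.557e+09 m = 5.557 × 10^9 m.
(b) e = (rₐ − rₚ) / (rₐ + rₚ) = (1.054e+10 − 5.731e+08) / (1.054e+10 + 5.731e+08) ≈ 0.8969.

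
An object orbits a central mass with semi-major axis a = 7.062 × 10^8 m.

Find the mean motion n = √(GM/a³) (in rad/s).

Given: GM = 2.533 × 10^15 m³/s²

n = √(GM / a³).
n = √(2.533e+15 / (7.062e+08)³) rad/s ≈ 2.682e-06 rad/s.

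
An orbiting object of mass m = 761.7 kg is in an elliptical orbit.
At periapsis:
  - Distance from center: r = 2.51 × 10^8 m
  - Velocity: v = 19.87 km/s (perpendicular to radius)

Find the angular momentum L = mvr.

Convert to SI: v = 19.87 km/s = 19870 m/s.
Since v is perpendicular to r, L = m · v · r.
L = 761.7 · 19870 · 2.51e+08 kg·m²/s ≈ 3.799e+15 kg·m²/s.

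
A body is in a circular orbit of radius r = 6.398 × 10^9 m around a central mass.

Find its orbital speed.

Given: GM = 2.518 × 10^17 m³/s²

For a circular orbit, gravity supplies the centripetal force, so v = √(GM / r).
v = √(2.518e+17 / 6.398e+09) m/s ≈ 6273 m/s = 6.273 km/s.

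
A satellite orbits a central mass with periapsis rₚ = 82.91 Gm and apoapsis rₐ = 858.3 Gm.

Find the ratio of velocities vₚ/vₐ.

Convert to SI: rₚ = 82.91 Gm = 8.291e+10 m; rₐ = 858.3 Gm = 8.583e+11 m.
Conservation of angular momentum gives rₚvₚ = rₐvₐ, so vₚ/vₐ = rₐ/rₚ.
vₚ/vₐ = 8.583e+11 / 8.291e+10 ≈ 10.35.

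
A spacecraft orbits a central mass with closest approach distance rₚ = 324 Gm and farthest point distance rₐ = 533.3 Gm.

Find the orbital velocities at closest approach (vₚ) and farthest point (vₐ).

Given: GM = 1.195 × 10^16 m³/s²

Convert to SI: rₚ = 324 Gm = 3.24e+11 m; rₐ = 533.3 Gm = 5.333e+11 m.
Use the vis-viva equation v² = GM(2/r − 1/a) with a = (rₚ + rₐ)/2 = (3.24e+11 + 5.333e+11)/2 = 4.2865e+11 m.
vₚ = √(GM · (2/rₚ − 1/a)) = √(1.195e+16 · (2/3.24e+11 − 1/4.2865e+11)) m/s ≈ 214.2 m/s = 214.2 m/s.
vₐ = √(GM · (2/rₐ − 1/a)) = √(1.195e+16 · (2/5.333e+11 − 1/4.2865e+11)) m/s ≈ 130.1 m/s = 130.1 m/s.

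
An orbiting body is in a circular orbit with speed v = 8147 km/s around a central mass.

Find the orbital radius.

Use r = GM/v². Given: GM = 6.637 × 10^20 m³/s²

Convert to SI: v = 8147 km/s = 8.147e+06 m/s.
For a circular orbit, v² = GM / r, so r = GM / v².
r = 6.637e+20 / (8.147e+06)² m ≈ 9.999e+06 m = 9.999 Mm.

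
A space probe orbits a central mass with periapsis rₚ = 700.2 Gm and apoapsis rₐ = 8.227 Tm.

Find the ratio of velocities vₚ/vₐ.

Convert to SI: rₚ = 700.2 Gm = 7.002e+11 m; rₐ = 8.227 Tm = 8.227e+12 m.
Conservation of angular momentum gives rₚvₚ = rₐvₐ, so vₚ/vₐ = rₐ/rₚ.
vₚ/vₐ = 8.227e+12 / 7.002e+11 ≈ 11.75.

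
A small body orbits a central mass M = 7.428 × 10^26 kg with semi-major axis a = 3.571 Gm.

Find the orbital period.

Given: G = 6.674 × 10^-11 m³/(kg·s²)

Convert to SI: a = 3.571 Gm = 3.571e+09 m.
GM = G · M = 6.674e-11 · 7.428e+26 = 4.95745e+16 m³/s².
Kepler's third law: T = 2π √(a³ / GM).
Substituting a = 3.571e+09 m and GM = 4.95745e+16 m³/s²:
T = 2π √((3.571e+09)³ / 4.95745e+16) s
T ≈ 6.022e+06 s = 69.7 days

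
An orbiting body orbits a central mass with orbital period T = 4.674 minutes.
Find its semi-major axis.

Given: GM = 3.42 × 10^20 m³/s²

Convert to SI: T = 4.674 minutes = 280.44 s.
Invert Kepler's third law: a = (GM · T² / (4π²))^(1/3).
Substituting T = 280.44 s and GM = 3.42e+20 m³/s²:
a = (3.42e+20 · (280.44)² / (4π²))^(1/3) m
a ≈ 8.799e+07 m = 87.99 Mm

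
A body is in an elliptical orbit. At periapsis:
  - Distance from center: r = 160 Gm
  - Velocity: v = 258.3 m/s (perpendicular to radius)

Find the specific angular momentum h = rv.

Convert to SI: r = 160 Gm = 1.6e+11 m.
With v perpendicular to r, h = r · v.
h = 1.6e+11 · 258.3 m²/s ≈ 4.133e+13 m²/s.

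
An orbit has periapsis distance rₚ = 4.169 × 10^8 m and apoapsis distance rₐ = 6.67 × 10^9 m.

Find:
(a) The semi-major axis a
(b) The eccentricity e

(a) a = (rₚ + rₐ) / 2 = (4.169e+08 + 6.67e+09) / 2 ≈ 3.543e+09 m = 3.543 × 10^9 m.
(b) e = (rₐ − rₚ) / (rₐ + rₚ) = (6.67e+09 − 4.169e+08) / (6.67e+09 + 4.169e+08) ≈ 0.8823.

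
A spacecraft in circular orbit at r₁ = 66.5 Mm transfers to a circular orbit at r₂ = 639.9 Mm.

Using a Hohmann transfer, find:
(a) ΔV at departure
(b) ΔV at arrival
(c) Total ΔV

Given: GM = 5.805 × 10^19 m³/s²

Convert to SI: r₁ = 66.5 Mm = 6.65e+07 m; r₂ = 639.9 Mm = 6.399e+08 m.
Transfer semi-major axis: a_t = (r₁ + r₂)/2 = (6.65e+07 + 6.399e+08)/2 = 3.532e+08 m.
Circular speeds: v₁ = √(GM/r₁) = 934308 m/s, v₂ = √(GM/r₂) = 301193 m/s.
Transfer speeds (vis-viva v² = GM(2/r − 1/a_t)): v₁ᵗ = 1.25758e+06 m/s, v₂ᵗ = 130691 m/s.
(a) ΔV₁ = |v₁ᵗ − v₁| ≈ 3.233e+05 m/s = 323.3 km/s.
(b) ΔV₂ = |v₂ − v₂ᵗ| ≈ 1.705e+05 m/s = 170.5 km/s.
(c) ΔV_total = ΔV₁ + ΔV₂ ≈ 4.938e+05 m/s = 493.8 km/s.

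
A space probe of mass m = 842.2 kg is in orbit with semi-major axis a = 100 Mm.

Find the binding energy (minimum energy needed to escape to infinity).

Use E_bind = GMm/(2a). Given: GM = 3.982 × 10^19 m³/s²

Convert to SI: a = 100 Mm = 1e+08 m.
Total orbital energy is E = −GMm/(2a); binding energy is E_bind = −E = GMm/(2a).
E_bind = 3.982e+19 · 842.2 / (2 · 1e+08) J ≈ 1.677e+14 J = 167.7 TJ.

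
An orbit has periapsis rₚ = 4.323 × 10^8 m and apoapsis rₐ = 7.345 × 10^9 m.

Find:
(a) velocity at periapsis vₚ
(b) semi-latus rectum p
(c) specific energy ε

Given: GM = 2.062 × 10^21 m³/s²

(a) With a = (rₚ + rₐ)/2 = 3.88865e+09 m, vₚ = √(GM (2/rₚ − 1/a)) = √(2.062e+21 · (2/4.323e+08 − 1/3.88865e+09)) m/s ≈ 3.002e+06 m/s
(b) From a = (rₚ + rₐ)/2 = 3.88865e+09 m and e = (rₐ − rₚ)/(rₐ + rₚ) = 0.88883, p = a(1 − e²) = 3.88865e+09 · (1 − (0.88883)²) ≈ 8.165e+08 m
(c) With a = (rₚ + rₐ)/2 = 3.88865e+09 m, ε = −GM/(2a) = −2.062e+21/(2 · 3.88865e+09) J/kg ≈ -2.651e+11 J/kg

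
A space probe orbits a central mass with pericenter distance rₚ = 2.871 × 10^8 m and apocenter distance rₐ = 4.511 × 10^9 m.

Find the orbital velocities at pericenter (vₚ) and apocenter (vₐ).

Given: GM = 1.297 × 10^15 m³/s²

Use the vis-viva equation v² = GM(2/r − 1/a) with a = (rₚ + rₐ)/2 = (2.871e+08 + 4.511e+09)/2 = 2.39905e+09 m.
vₚ = √(GM · (2/rₚ − 1/a)) = √(1.297e+15 · (2/2.871e+08 − 1/2.39905e+09)) m/s ≈ 2915 m/s = 2.915 km/s.
vₐ = √(GM · (2/rₐ − 1/a)) = √(1.297e+15 · (2/4.511e+09 − 1/2.39905e+09)) m/s ≈ 185.5 m/s = 185.5 m/s.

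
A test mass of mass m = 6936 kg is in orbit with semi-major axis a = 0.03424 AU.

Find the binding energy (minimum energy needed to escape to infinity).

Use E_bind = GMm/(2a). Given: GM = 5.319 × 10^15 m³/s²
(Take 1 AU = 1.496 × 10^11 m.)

Convert to SI: a = 0.03424 AU = 5.1223e+09 m.
Total orbital energy is E = −GMm/(2a); binding energy is E_bind = −E = GMm/(2a).
E_bind = 5.319e+15 · 6936 / (2 · 5.1223e+09) J ≈ 3.601e+09 J = 3.601 GJ.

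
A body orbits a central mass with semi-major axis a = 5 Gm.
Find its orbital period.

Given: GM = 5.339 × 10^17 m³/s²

Convert to SI: a = 5 Gm = 5e+09 m.
Kepler's third law: T = 2π √(a³ / GM).
Substituting a = 5e+09 m and GM = 5.339e+17 m³/s²:
T = 2π √((5e+09)³ / 5.339e+17) s
T ≈ 3.04e+06 s = 35.19 days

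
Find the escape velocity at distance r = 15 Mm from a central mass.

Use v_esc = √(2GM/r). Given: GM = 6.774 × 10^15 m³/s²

Convert to SI: r = 15 Mm = 1.5e+07 m.
Escape velocity comes from setting total energy to zero: ½v² − GM/r = 0 ⇒ v_esc = √(2GM / r).
v_esc = √(2 · 6.774e+15 / 1.5e+07) m/s ≈ 3.005e+04 m/s = 30.05 km/s.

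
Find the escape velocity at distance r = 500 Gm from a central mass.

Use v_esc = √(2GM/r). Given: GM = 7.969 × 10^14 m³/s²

Convert to SI: r = 500 Gm = 5e+11 m.
Escape velocity comes from setting total energy to zero: ½v² − GM/r = 0 ⇒ v_esc = √(2GM / r).
v_esc = √(2 · 7.969e+14 / 5e+11) m/s ≈ 56.46 m/s = 56.46 m/s.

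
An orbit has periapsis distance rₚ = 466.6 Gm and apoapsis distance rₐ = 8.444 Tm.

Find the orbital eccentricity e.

Convert to SI: rₚ = 466.6 Gm = 4.666e+11 m; rₐ = 8.444 Tm = 8.444e+12 m.
e = (rₐ − rₚ) / (rₐ + rₚ).
e = (8.444e+12 − 4.666e+11) / (8.444e+12 + 4.666e+11) = 7.9774e+12 / 8.9106e+12 ≈ 0.8953.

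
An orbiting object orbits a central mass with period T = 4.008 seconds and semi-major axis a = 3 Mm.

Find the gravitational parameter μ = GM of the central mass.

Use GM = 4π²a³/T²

Convert to SI: a = 3 Mm = 3e+06 m.
GM = 4π² · a³ / T².
GM = 4π² · (3e+06)³ / (4.008)² m³/s² ≈ 6.635e+19 m³/s² = 6.635 × 10^19 m³/s².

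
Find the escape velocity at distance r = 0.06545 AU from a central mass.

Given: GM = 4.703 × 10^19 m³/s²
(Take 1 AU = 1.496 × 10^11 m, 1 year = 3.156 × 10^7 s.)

Convert to SI: r = 0.06545 AU = 9.79132e+09 m.
Escape velocity comes from setting total energy to zero: ½v² − GM/r = 0 ⇒ v_esc = √(2GM / r).
v_esc = √(2 · 4.703e+19 / 9.79132e+09) m/s ≈ 9.801e+04 m/s = 20.68 AU/year.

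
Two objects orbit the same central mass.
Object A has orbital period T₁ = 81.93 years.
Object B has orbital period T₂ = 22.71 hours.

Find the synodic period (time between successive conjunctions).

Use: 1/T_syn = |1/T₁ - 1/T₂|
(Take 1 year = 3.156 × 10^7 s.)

Convert to SI: T₁ = 81.93 years = 2.58571e+09 s; T₂ = 22.71 hours = 81756 s.
T_syn = |T₁ · T₂ / (T₁ − T₂)|.
T_syn = |2.58571e+09 · 81756 / (2.58571e+09 − 81756)| s ≈ 8.176e+04 s = 22.71 hours.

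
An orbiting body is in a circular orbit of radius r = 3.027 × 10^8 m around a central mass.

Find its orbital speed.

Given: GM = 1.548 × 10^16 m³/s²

For a circular orbit, gravity supplies the centripetal force, so v = √(GM / r).
v = √(1.548e+16 / 3.027e+08) m/s ≈ 7151 m/s = 7.151 km/s.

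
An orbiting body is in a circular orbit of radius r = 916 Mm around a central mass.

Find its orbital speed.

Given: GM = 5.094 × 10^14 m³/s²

Convert to SI: r = 916 Mm = 9.16e+08 m.
For a circular orbit, gravity supplies the centripetal force, so v = √(GM / r).
v = √(5.094e+14 / 9.16e+08) m/s ≈ 745.7 m/s = 745.7 m/s.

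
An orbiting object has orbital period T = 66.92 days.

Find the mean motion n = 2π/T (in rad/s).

Convert to SI: T = 66.92 days = 5.78189e+06 s.
n = 2π / T.
n = 2π / 5.78189e+06 s ≈ 1.087e-06 rad/s.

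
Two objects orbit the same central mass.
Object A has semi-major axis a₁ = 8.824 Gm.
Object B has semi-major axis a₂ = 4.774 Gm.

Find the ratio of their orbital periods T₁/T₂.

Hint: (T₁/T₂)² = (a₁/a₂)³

Convert to SI: a₁ = 8.824 Gm = 8.824e+09 m; a₂ = 4.774 Gm = 4.774e+09 m.
From Kepler's third law, (T₁/T₂)² = (a₁/a₂)³, so T₁/T₂ = (a₁/a₂)^(3/2).
a₁/a₂ = 8.824e+09 / 4.774e+09 = 1.84835.
T₁/T₂ = (1.84835)^(3/2) ≈ 2.513.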